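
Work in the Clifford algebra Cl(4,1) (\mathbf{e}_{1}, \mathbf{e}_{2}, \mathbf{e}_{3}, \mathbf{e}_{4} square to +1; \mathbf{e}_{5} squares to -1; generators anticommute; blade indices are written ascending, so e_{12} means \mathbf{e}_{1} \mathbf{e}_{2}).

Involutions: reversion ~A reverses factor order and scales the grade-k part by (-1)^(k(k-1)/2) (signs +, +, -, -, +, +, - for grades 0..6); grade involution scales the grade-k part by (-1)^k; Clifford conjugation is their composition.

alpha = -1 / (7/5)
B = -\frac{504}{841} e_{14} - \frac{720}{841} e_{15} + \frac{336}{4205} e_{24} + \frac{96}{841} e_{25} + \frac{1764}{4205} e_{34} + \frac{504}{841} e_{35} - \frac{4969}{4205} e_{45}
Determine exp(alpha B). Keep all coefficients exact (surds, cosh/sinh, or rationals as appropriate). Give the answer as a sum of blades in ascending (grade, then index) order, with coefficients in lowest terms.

B^2 term by term: the squares give (-\frac{504}{841})^2*(e_{14})^2 + (-\frac{720}{841})^2*(e_{15})^2 + (\frac{336}{4205})^2*(e_{24})^2 + (\frac{96}{841})^2*(e_{25})^2 + (\frac{1764}{4205})^2*(e_{34})^2 + (\frac{504}{841})^2*(e_{35})^2 + (-\frac{4969}{4205})^2*(e_{45})^2 = \frac{254016}{707281}*(-1) + \frac{518400}{707281}*(+1) + \frac{112896}{17682025}*(-1) + \frac{9216}{707281}*(+1) + \frac{3111696}{17682025}*(-1) + \frac{254016}{707281}*(+1) + \frac{24690961}{17682025}*(+1) = \frac{49}{25} (each basis 2-blade squares to minus the product of its generators' squares); cross terms between blades sharing an index anticommute and cancel; the commuting (index-disjoint) pairs give grade-4 terms 2*c*c'*(blade product), which cancel blade by blade — e_{1245}: \frac{96768}{707281} - \frac{96768}{707281} = 0; e_{1345}: \frac{508032}{707281} - \frac{508032}{707281} = 0; e_{2345}: -\frac{338688}{3536405} + \frac{338688}{3536405} = 0 — confirming B is simple. So B^2 = \frac{49}{25}.
B^2 = \frac{49}{25} — since the square is positive, the closed form is hyperbolic: l = \frac{7}{5}, alpha*l = -1, so exp(alpha B) = cosh(-1) + (sinh(-1)/(\frac{7}{5}))*B = \cosh{\left(1 \right)} + (- \frac{5 \sinh{\left(1 \right)}}{7})*B.
Answer: \cosh{\left(1 \right)} + \frac{360 \sinh{\left(1 \right)}}{841} e_{14} + \frac{3600 \sinh{\left(1 \right)}}{5887} e_{15} - \frac{48 \sinh{\left(1 \right)}}{841} e_{24} - \frac{480 \sinh{\left(1 \right)}}{5887} e_{25} - \frac{252 \sinh{\left(1 \right)}}{841} e_{34} - \frac{360 \sinh{\left(1 \right)}}{841} e_{35} + \frac{4969 \sinh{\left(1 \right)}}{5887} e_{45}


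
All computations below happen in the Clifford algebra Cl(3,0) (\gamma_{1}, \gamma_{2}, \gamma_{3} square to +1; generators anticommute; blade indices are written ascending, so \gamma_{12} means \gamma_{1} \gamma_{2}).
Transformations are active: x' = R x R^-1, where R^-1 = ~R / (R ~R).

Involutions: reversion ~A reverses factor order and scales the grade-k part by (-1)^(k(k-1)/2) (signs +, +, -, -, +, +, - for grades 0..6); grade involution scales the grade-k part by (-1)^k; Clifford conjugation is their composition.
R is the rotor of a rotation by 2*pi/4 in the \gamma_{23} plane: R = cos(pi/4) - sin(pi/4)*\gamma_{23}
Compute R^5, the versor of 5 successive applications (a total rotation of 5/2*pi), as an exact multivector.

The rotor phase is half the rotation angle and phases add under composition, so 5 steps in the \gamma_{23} plane accumulate phase 5*(pi/4) = \frac{5 \pi}{4}: R^5 = cos(\frac{5 \pi}{4}) - sin(\frac{5 \pi}{4})*\gamma_{23}.
cos(\frac{5 \pi}{4}) = - \frac{\sqrt{2}}{2} and sin(\frac{5 \pi}{4}) = - \frac{\sqrt{2}}{2}, so R^5 = - \frac{\sqrt{2}}{2} + \frac{\sqrt{2}}{2} \gamma_{23}. The net rotation is 1/2*pi (after discarding 1 full turn, each of which contributes a factor -1 to the rotor); the rotor keeps the half-angle phase exactly.
Answer: - \frac{\sqrt{2}}{2} + \frac{\sqrt{2}}{2} \gamma_{23}


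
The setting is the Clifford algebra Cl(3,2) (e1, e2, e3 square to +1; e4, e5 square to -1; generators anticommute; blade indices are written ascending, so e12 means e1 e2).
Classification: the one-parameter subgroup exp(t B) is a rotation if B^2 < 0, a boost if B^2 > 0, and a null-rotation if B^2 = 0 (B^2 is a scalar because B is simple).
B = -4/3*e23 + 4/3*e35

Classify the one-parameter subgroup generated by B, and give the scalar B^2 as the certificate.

B^2 term by term: the squares give (-4/3)^2*(e23)^2 + (4/3)^2*(e35)^2 = 16/9*(-1) + 16/9*(+1) = 0 (each basis 2-blade squares to minus the product of its generators' squares); cross terms between blades sharing an index anticommute and cancel. So B^2 = 0.
Answer: null-rotation, certificate B^2 = 0. Certificate logic: 0 is a conjugation-invariant scalar, so its sign fixes rotation versus boost versus null-rotation outright.


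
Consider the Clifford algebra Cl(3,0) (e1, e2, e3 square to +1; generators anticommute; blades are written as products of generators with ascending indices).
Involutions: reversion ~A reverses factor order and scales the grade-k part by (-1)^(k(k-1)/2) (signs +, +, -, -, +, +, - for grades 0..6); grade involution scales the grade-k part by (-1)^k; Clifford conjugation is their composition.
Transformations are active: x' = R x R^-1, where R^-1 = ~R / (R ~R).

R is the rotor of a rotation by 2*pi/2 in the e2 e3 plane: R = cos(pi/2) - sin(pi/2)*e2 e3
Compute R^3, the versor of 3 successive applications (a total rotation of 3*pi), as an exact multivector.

Half-angle bookkeeping: 3 applications in e2 e3 add up to rotor phase 3*pi/2 = 3*pi/2, so R^3 = cos(3*pi/2) - sin(3*pi/2)*e2 e3.
cos(3*pi/2) = 0 and sin(3*pi/2) = -1, so R^3 = e2 e3. The net rotation is 1*pi (after discarding 1 full turn, each of which contributes a factor -1 to the rotor); the rotor keeps the half-angle phase exactly.
Answer: e2 e3


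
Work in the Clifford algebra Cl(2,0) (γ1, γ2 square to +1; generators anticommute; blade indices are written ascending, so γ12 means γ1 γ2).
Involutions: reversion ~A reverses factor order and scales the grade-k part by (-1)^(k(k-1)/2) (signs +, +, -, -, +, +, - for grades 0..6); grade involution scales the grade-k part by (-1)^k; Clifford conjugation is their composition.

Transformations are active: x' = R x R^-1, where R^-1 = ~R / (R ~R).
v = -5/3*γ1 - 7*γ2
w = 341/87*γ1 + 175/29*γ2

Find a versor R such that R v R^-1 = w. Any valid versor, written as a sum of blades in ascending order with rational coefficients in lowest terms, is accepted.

A norm check does it: q(v) = q(w) = 466/9, hence R = v + w = 196/87*γ1 - 28/29*γ2 realises the map — parallel part kept, (v - w)/2 negated, v carried to w.
Answer: 196/87*γ1 - 28/29*γ2


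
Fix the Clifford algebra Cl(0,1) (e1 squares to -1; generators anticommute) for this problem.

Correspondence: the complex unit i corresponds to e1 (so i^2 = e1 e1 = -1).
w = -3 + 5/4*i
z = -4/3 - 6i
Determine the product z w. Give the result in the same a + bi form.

In blades: z = -4/3 - 6*e1, w = -3 + 5/4*e1.
Distribute z over w term by term (generator squares from the signature, products reordered to ascending indices): (-4/3)*w = 4 - 5/3*e1; (-6*e1)*w = 15/2 + 18*e1.
Sum: 23/2 + 49/3*e1; translating back through the correspondence:
Answer: 23/2 + 49/3*i


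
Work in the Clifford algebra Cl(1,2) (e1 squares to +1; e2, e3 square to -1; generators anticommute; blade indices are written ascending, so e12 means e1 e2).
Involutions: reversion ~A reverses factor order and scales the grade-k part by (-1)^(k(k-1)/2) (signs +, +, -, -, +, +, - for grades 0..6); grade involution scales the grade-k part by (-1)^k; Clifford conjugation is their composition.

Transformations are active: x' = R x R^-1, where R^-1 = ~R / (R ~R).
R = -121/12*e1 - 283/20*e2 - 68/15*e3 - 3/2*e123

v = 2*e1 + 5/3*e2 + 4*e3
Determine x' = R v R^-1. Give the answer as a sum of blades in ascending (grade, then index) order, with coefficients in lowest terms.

~R = -121/12*e1 - 283/20*e2 - 68/15*e3 + 3/2*e123, and R ~R = -2337/20, so R^-1 = ~R / (-2337/20).
R v = 431/20 + 3149/180*e12 - 1013/30*e13 - 2342/45*e23
Answer: 131/342*e1 + 20921/7790*e2 - 97349/35055*e3


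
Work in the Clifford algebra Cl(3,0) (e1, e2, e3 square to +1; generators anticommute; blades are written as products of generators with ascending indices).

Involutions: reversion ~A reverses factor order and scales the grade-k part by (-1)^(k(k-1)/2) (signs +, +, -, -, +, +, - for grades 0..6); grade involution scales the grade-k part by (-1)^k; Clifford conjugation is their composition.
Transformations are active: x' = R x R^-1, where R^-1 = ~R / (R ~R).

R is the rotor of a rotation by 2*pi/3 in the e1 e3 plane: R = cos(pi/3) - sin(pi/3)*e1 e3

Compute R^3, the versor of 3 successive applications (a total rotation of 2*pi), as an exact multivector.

The rotor phase is half the rotation angle and phases add under composition, so 3 steps in the e1 e3 plane accumulate phase 3*(pi/3) = pi: R^3 = cos(pi) - sin(pi)*e1 e3.
cos(pi) = -1 and sin(pi) = 0, so R^3 = -1. The total rotation 2*pi is 1 full turn, so every vector returns to itself, yet the rotor is -1, on the OTHER sheet of the double cover (an odd number of 2*pi turns).
Answer: -1


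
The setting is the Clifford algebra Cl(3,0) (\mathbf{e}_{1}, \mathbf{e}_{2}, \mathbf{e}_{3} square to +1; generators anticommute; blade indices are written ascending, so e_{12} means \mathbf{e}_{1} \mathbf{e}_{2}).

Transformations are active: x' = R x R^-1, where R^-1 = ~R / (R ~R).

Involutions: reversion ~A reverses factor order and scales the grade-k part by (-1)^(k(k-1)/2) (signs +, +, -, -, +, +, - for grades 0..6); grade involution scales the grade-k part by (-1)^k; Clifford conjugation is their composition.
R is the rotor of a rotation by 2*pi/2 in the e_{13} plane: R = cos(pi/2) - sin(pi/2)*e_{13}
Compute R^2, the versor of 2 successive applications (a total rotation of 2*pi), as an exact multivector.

Rotor phase runs at HALF the rotation angle; powers of one rotor simply add phase, so after 2 steps in e_{13} the phase is 2*pi/2 = \pi and R^2 = cos(\pi) - sin(\pi)*e_{13}.
cos(\pi) = -1 and sin(\pi) = 0, so R^2 = -1. The total rotation 2*pi is 1 full turn, so every vector returns to itself, yet the rotor is -1, on the OTHER sheet of the double cover (an odd number of 2*pi turns).
Answer: -1


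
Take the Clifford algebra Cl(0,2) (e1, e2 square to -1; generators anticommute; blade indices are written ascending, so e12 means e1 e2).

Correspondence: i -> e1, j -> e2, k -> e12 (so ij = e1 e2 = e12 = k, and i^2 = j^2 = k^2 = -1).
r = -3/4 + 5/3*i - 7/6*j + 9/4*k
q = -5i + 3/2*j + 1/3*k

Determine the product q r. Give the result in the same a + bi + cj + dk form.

In blades: q = -5*e1 + 3/2*e2 + 1/3*e12, r = -3/4 + 5/3*e1 - 7/6*e2 + 9/4*e12.
Distribute q over r term by term (generator squares from the signature, products reordered to ascending indices): (-5*e1)*r = 25/3 + 15/4*e1 + 45/4*e2 + 35/6*e12; (3/2*e2)*r = 7/4 + 27/8*e1 - 9/8*e2 - 5/2*e12; (1/3*e12)*r = -3/4 + 7/18*e1 + 5/9*e2 - 1/4*e12.
Sum: 28/3 + 541/72*e1 + 769/72*e2 + 37/12*e12; translating back through the correspondence:
Answer: 28/3 + 541/72*i + 769/72*j + 37/12*k


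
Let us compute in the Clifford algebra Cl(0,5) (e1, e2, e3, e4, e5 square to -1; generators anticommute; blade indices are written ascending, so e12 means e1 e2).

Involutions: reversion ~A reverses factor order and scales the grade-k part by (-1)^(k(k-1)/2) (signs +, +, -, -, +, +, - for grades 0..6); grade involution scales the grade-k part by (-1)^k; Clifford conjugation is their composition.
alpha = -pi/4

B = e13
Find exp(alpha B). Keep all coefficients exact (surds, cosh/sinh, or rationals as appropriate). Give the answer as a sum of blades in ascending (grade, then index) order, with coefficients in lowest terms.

B^2 = (1)^2*(e13)^2 = 1*(-1) = -1 (a basis 2-blade squares to minus the product of its generators' squares).
B^2 = -1 — a negative square means the series sums to a rotation: l = 1, alpha*l = -pi/4, so exp(alpha B) = cos(-pi/4) + (sin(-pi/4)/1)*B = sqrt(2)/2 + (-sqrt(2)/2)*B.
Answer: sqrt(2)/2 - sqrt(2)/2*e13


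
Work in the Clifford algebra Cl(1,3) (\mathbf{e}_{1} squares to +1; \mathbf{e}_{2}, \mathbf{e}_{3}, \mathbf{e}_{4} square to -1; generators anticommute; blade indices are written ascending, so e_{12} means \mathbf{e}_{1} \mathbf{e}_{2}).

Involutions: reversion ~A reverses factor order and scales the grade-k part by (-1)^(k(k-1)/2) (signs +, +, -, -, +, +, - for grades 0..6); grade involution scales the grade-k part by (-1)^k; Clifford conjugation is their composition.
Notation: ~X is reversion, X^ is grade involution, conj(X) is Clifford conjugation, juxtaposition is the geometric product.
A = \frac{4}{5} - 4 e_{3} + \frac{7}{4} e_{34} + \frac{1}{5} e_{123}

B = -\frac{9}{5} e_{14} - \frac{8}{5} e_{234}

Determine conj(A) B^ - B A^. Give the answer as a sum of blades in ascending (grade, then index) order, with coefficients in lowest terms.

first term: \frac{14}{5} e_{2} - \frac{63}{20} e_{13} - \frac{44}{25} e_{14} + \frac{32}{5} e_{24} + \frac{36}{5} e_{134} + \frac{23}{25} e_{234}
second term: \frac{14}{5} e_{2} - \frac{63}{20} e_{13} - \frac{28}{25} e_{14} - \frac{32}{5} e_{24} + \frac{36}{5} e_{134} - \frac{41}{25} e_{234}
Answer: -\frac{16}{25} e_{14} + \frac{64}{5} e_{24} + \frac{64}{25} e_{234}


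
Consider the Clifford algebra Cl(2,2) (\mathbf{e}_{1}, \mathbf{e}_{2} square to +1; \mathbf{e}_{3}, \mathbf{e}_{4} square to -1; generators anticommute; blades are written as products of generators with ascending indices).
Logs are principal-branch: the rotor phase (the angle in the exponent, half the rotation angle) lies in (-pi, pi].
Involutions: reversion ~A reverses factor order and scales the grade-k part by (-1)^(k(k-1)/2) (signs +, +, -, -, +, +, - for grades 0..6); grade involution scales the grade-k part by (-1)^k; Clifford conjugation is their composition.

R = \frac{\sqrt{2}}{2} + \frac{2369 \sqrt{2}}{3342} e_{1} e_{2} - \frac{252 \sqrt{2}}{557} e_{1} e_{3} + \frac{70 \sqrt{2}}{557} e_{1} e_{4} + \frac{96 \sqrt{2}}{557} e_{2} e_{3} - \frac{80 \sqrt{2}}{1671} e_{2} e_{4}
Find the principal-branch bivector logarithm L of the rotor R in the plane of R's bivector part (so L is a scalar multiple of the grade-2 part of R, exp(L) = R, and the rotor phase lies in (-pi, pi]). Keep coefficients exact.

The scalar part of R is \frac{\sqrt{2}}{2}, and that scalar determines the rotor phase on the principal branch; recovering the unit plane as bivector-part over sine of the phase gives L = phase * plane.
Concretely: cos(phase) = \frac{\sqrt{2}}{2} gives phase = ±\frac{\pi}{4}, and since phase/sin(phase) is even the sign is immaterial: L = (phase/sin(phase)) * <R>_2 = (\frac{\sqrt{2} \pi}{4}) * <R>_2.
Answer: \frac{2369 \pi}{6684} e_{1} e_{2} - \frac{126 \pi}{557} e_{1} e_{3} + \frac{35 \pi}{557} e_{1} e_{4} + \frac{48 \pi}{557} e_{2} e_{3} - \frac{40 \pi}{1671} e_{2} e_{4}


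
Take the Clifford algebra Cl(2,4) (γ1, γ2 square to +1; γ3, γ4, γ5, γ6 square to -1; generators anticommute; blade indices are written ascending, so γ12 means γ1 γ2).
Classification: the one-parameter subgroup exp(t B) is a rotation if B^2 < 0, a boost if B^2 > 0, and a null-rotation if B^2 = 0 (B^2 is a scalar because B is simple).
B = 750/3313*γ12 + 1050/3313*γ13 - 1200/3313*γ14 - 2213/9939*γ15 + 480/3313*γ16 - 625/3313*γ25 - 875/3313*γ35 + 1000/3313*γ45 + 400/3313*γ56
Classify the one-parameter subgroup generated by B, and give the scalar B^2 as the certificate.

B^2 term by term: the squares give (750/3313)^2*(γ12)^2 + (1050/3313)^2*(γ13)^2 + (-1200/3313)^2*(γ14)^2 + (-2213/9939)^2*(γ15)^2 + (480/3313)^2*(γ16)^2 + (-625/3313)^2*(γ25)^2 + (-875/3313)^2*(γ35)^2 + (1000/3313)^2*(γ45)^2 + (400/3313)^2*(γ56)^2 = 562500/10975969*(-1) + 1102500/10975969*(+1) + 1440000/10975969*(+1) + 4897369/98783721*(+1) + 230400/10975969*(+1) + 390625/10975969*(+1) + 765625/10975969*(-1) + 1000000/10975969*(-1) + 160000/10975969*(-1) = 1/9 (each basis 2-blade squares to minus the product of its generators' squares); cross terms between blades sharing an index anticommute and cancel; the commuting (index-disjoint) pairs give grade-4 terms 2*c*c'*(blade product), which cancel blade by blade — γ1235: -1312500/10975969 + 1312500/10975969 = 0; γ1245: 1500000/10975969 - 1500000/10975969 = 0; γ1256: 600000/10975969 - 600000/10975969 = 0; γ1345: 2100000/10975969 - 2100000/10975969 = 0; γ1356: 840000/10975969 - 840000/10975969 = 0; γ1456: -960000/10975969 + 960000/10975969 = 0 — confirming B is simple. So B^2 = 1/9.
Answer: boost, certificate B^2 = 1/9. Check the certificate: B^2 = 1/9, and that sign is decisive whatever form B takes.


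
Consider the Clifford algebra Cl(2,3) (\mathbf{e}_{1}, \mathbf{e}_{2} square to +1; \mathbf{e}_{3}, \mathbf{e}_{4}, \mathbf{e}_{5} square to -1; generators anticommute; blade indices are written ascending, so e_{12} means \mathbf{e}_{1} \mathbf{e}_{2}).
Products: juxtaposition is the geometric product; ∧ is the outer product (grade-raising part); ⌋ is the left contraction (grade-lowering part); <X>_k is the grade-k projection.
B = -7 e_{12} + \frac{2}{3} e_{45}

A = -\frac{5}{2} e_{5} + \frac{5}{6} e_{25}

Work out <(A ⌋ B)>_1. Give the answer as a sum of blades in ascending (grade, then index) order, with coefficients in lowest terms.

step 1: -\frac{5}{3} e_{4}
step 2: -\frac{5}{3} e_{4}
Answer: -\frac{5}{3} e_{4}


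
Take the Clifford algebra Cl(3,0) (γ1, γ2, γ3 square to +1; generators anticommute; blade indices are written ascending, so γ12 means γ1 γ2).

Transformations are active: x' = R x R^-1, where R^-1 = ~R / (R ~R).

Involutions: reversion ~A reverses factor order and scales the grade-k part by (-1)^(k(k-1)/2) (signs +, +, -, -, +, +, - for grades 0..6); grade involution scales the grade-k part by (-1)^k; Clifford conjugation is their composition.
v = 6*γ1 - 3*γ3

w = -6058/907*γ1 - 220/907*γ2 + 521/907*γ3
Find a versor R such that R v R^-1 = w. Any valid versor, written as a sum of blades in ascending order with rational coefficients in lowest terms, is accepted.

Key observation: q(v) = q(w) = 45 (sandwiches preserve the norm), so R = v + w = -616/907*γ1 - 220/907*γ2 - 2200/907*γ3 works whenever it is invertible — the component of v along it is kept and (v - w)/2 reverses, sending v to w.
Answer: -616/907*γ1 - 220/907*γ2 - 2200/907*γ3


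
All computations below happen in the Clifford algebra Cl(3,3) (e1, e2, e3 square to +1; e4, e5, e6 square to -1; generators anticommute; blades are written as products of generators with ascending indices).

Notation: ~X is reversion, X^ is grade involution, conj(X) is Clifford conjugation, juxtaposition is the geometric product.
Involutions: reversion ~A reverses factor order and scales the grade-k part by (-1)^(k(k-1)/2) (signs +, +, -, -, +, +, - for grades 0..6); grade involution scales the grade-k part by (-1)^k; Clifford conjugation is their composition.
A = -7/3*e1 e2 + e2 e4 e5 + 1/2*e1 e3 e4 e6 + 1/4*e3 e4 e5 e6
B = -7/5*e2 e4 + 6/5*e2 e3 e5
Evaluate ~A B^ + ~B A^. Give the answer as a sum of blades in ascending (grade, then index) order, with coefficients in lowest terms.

first term: 7/5*e5 - 49/15*e1 e4 - 6/5*e3 e4 - 14/5*e1 e3 e5 + 3/10*e2 e4 e6 + 7/10*e1 e2 e3 e6 + 7/20*e2 e3 e5 e6 - 3/5*e1 e2 e4 e5 e6
second term: -7/5*e5 + 49/15*e1 e4 + 6/5*e3 e4 - 14/5*e1 e3 e5 + 3/10*e2 e4 e6 + 7/10*e1 e2 e3 e6 + 7/20*e2 e3 e5 e6 + 3/5*e1 e2 e4 e5 e6
Answer: -28/5*e1 e3 e5 + 3/5*e2 e4 e6 + 7/5*e1 e2 e3 e6 + 7/10*e2 e3 e5 e6


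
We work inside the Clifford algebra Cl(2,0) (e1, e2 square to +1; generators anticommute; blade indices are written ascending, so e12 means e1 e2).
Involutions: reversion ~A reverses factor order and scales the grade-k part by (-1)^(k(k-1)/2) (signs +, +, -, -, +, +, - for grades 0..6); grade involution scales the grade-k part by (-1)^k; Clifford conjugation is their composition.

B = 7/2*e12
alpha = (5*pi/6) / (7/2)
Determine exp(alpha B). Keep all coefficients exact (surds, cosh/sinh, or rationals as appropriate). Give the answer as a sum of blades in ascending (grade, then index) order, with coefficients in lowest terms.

B^2 = (7/2)^2*(e12)^2 = 49/4*(-1) = -49/4 (a basis 2-blade squares to minus the product of its generators' squares).
B^2 = -49/4 — since the square is negative, the closed form is circular: l = 7/2, alpha*l = 5*pi/6, so exp(alpha B) = cos(5*pi/6) + (sin(5*pi/6)/(7/2))*B = -sqrt(3)/2 + (1/7)*B.
Answer: -sqrt(3)/2 + 1/2*e12


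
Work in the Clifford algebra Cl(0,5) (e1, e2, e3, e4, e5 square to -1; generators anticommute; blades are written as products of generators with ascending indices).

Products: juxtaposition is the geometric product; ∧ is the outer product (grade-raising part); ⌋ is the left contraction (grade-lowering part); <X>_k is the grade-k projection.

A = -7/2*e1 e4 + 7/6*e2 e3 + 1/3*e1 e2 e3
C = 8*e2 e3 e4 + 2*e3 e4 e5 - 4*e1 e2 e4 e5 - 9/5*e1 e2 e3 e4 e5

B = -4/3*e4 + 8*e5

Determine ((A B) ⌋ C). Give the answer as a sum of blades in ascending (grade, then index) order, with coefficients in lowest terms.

step 1: -14/3*e1 - 28*e1 e4 e5 - 14/9*e2 e3 e4 + 28/3*e2 e3 e5 - 4/9*e1 e2 e3 e4 + 8/3*e1 e2 e3 e5
step 2: -112/9 + 112*e2 + 24/5*e4 + 4/5*e5 - 84/5*e1 e4 - 14/5*e1 e5 + 252/5*e2 e3 - 56/3*e2 e4 e5 - 42/5*e2 e3 e4 e5
Answer: -112/9 + 112*e2 + 24/5*e4 + 4/5*e5 - 84/5*e1 e4 - 14/5*e1 e5 + 252/5*e2 e3 - 56/3*e2 e4 e5 - 42/5*e2 e3 e4 e5


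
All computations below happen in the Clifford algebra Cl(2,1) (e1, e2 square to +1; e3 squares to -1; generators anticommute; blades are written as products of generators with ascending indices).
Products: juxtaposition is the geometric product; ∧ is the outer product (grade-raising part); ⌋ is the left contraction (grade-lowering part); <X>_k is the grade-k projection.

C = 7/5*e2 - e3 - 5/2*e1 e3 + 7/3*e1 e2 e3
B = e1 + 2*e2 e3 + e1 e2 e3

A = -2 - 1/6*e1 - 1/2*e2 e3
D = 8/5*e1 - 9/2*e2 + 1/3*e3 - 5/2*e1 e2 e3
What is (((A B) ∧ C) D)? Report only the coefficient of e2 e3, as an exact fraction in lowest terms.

step 1: -7/6 - 5/2*e1 - 25/6*e2 e3 - 17/6*e1 e2 e3
step 2: -49/30*e2 + 7/6*e3 - 7/2*e1 e2 + 65/12*e1 e3 - 49/18*e1 e2 e3
step 3: 413/30 + 251/18*e1 + 2297/120*e2 - 209/12*e3 + 17381/2700*e1 e2 - 91/5*e1 e3 + 7/20*e2 e3 + 557/24*e1 e2 e3
Answer: 7/20


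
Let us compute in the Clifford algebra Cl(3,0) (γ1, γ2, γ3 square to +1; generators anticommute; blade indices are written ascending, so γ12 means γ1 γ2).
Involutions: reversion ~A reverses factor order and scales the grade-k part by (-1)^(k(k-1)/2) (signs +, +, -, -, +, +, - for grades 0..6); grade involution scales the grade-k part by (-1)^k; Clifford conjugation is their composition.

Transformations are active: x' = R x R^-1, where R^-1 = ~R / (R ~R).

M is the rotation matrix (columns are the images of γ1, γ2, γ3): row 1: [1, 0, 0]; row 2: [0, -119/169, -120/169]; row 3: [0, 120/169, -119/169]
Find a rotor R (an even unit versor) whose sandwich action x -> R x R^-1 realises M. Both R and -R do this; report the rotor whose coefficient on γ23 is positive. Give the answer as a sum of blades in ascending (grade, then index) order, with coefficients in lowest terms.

Method: write R = a + b12*γ12 + b13*γ13 + b23*γ23 with a^2 + b12^2 + b13^2 + b23^2 = 1 (so R^-1 = ~R). Expanding the columns R e_j ~R gives tr M = 4a^2 - 1 and, from the antisymmetric part, M21 - M12 = -4a*b12, M13 - M31 = 4a*b13, M32 - M23 = -4a*b23.
Here tr M = -69/169, so a^2 = (1 + tr M)/4 = 25/169 and a = ±5/13. Taking a = 5/13: M21 - M12 = 0, M13 - M31 = 0, M32 - M23 = 240/169, giving b12 = 0, b13 = 0, b23 = -12/13, i.e. R = 5/13 - 12/13*γ23.
Its γ23 coefficient is negative, so report the other preimage -R.
Answer: -5/13 + 12/13*γ23. Key observation: the double cover Spin(3) -> SO(3) sends R and -R to the same matrix (trace -69/169 here), so the stated sign of the γ23 coefficient is what selects one sheet.


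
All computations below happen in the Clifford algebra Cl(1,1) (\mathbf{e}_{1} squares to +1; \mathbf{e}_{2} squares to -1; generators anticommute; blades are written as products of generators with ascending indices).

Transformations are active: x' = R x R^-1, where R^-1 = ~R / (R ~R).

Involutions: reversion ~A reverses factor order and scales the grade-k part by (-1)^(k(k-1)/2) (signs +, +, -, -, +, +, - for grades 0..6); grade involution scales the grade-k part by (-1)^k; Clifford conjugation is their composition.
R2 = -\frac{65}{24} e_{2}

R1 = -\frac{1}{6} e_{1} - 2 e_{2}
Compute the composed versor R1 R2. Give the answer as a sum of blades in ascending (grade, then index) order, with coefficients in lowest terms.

Distribute over the terms of R2 (each basis-blade product reordered to ascending indices, repeated generators contracted through their squares):
R1 (-\frac{65}{24} e_{2}) = -\frac{65}{12} + \frac{65}{144} e_{1} e_{2}
Answer: -\frac{65}{12} + \frac{65}{144} e_{1} e_{2}


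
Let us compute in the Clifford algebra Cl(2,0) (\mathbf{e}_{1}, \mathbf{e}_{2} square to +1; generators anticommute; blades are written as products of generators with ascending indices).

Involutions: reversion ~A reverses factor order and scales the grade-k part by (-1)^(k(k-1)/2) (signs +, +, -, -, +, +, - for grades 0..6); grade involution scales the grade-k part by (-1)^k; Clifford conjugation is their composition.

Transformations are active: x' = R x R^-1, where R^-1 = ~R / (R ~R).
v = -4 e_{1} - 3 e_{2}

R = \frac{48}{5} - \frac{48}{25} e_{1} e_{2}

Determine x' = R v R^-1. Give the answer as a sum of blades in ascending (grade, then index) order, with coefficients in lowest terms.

~R = \frac{48}{5} + \frac{48}{25} e_{1} e_{2}, and R ~R = \frac{59904}{625}, so R^-1 = ~R / (\frac{59904}{625}).
R v = -\frac{816}{25} e_{1} - \frac{912}{25} e_{2}
Answer: -\frac{33}{13} e_{1} - \frac{56}{13} e_{2}


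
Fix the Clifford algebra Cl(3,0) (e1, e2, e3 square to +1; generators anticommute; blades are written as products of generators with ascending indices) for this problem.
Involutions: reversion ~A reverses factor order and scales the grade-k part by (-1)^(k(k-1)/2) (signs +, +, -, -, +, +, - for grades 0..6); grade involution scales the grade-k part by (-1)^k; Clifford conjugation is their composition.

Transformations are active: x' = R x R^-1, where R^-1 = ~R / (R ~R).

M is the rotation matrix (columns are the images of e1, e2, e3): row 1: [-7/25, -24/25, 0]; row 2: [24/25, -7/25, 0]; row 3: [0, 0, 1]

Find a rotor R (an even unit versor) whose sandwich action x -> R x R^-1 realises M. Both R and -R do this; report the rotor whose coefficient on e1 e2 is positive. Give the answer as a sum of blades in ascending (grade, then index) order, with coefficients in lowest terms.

Method: write R = a + b12*e1 e2 + b13*e1 e3 + b23*e2 e3 with a^2 + b12^2 + b13^2 + b23^2 = 1 (so R^-1 = ~R). Expanding the columns R e_j ~R gives tr M = 4a^2 - 1 and, from the antisymmetric part, M21 - M12 = -4a*b12, M13 - M31 = 4a*b13, M32 - M23 = -4a*b23.
Here tr M = 11/25, so a^2 = (1 + tr M)/4 = 9/25 and a = ±3/5. Taking a = 3/5: M21 - M12 = 48/25, M13 - M31 = 0, M32 - M23 = 0, giving b12 = -4/5, b13 = 0, b23 = 0, i.e. R = 3/5 - 4/5*e1 e2.
Its e1 e2 coefficient is negative, so report the other preimage -R.
Answer: -3/5 + 4/5*e1 e2. Sheet selection: the two-to-one cover makes ±R indistinguishable at the matrix level (trace 11/25), so uniqueness comes from the required sign on e1 e2.


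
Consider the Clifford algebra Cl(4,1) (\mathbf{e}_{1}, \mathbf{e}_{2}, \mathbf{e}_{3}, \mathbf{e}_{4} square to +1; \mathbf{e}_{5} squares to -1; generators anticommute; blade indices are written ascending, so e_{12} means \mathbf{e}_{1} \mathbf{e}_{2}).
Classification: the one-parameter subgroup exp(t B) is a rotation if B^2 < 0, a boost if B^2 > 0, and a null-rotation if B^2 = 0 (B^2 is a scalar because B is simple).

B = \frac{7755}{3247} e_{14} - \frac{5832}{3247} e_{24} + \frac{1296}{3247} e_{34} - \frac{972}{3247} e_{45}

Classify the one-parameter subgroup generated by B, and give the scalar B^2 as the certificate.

B^2 term by term: the squares give (\frac{7755}{3247})^2*(e_{14})^2 + (-\frac{5832}{3247})^2*(e_{24})^2 + (\frac{1296}{3247})^2*(e_{34})^2 + (-\frac{972}{3247})^2*(e_{45})^2 = \frac{60140025}{10543009}*(-1) + \frac{34012224}{10543009}*(-1) + \frac{1679616}{10543009}*(-1) + \frac{944784}{10543009}*(+1) = -9 (each basis 2-blade squares to minus the product of its generators' squares); cross terms between blades sharing an index anticommute and cancel. So B^2 = -9.
Answer: rotation, certificate B^2 = -9. The invariant at work: B^2 = -9 is unchanged by conjugation, hence its sign classifies the subgroup whatever basis B is written in.


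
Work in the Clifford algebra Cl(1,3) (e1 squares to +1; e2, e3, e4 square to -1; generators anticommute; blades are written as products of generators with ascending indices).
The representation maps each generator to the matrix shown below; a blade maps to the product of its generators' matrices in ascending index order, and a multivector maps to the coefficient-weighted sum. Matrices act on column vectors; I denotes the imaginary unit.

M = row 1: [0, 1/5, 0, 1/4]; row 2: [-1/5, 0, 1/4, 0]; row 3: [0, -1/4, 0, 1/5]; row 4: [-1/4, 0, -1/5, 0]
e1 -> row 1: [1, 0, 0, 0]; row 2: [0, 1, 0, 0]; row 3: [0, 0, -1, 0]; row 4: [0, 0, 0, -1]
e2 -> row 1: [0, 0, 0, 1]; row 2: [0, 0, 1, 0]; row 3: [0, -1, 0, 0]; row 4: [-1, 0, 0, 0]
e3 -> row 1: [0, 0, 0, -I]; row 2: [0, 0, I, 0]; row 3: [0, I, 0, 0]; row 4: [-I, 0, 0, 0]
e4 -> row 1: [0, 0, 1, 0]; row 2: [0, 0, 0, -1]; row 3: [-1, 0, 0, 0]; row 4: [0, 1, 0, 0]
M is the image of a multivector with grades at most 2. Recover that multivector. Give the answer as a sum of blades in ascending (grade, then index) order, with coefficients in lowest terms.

Method: the blade images are trace-orthogonal — tr(rho(e_A) rho(e_B)^-1) = 4 if A = B and 0 otherwise — and rho(e_A)^-1 = (e_A)^2 * rho(e_A) with (e_A)^2 = +1 or -1, so the coefficient of e_A in the preimage is (e_A)^2 * tr(M rho(e_A))/4.
Nonzero projections over blades of grade <= 2: e2: (e2)^2 = -1, tr(M rho(e2)) = -1, coefficient 1/4; e2 e4: (e2 e4)^2 = -1, tr(M rho(e2 e4)) = -4/5, coefficient 1/5. Every other blade of grade <= 2 projects to 0.
Answer: 1/4*e2 + 1/5*e2 e4


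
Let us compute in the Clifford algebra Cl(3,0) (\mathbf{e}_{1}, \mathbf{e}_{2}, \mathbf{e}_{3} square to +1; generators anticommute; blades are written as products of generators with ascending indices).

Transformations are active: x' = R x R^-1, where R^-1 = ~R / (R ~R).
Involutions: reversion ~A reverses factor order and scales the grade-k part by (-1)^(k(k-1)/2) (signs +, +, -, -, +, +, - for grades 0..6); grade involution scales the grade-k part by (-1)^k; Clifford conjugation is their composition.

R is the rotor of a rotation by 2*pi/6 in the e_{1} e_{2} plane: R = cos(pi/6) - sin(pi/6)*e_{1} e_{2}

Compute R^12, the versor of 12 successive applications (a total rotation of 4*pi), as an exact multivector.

The rotor phase is half the rotation angle and phases add under composition, so 12 steps in the e_{1} e_{2} plane accumulate phase 12*(pi/6) = 2 \pi: R^12 = cos(2 \pi) - sin(2 \pi)*e_{1} e_{2}.
cos(2 \pi) = 1 and sin(2 \pi) = 0, so R^12 = 1. The total rotation 4*pi is 2 full turns, so every vector returns to itself, yet the rotor is +1, back on the identity sheet (an even number of 2*pi turns).
Answer: 1


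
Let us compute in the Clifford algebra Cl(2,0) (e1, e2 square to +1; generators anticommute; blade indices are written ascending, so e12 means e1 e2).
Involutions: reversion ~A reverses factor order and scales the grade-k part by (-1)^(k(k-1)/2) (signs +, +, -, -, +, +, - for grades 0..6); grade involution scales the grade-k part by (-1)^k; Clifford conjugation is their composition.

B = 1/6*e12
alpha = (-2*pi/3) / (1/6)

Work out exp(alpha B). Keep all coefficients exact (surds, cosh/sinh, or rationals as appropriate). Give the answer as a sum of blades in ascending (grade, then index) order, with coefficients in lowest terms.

B^2 = (1/6)^2*(e12)^2 = 1/36*(-1) = -1/36 (a basis 2-blade squares to minus the product of its generators' squares).
B^2 = -1/36 — B^2 < 0, so the exponential closes trigonometrically: l = 1/6, alpha*l = -2*pi/3, so exp(alpha B) = cos(-2*pi/3) + (sin(-2*pi/3)/(1/6))*B = -1/2 + (-3*sqrt(3))*B.
Answer: -1/2 - sqrt(3)/2*e12


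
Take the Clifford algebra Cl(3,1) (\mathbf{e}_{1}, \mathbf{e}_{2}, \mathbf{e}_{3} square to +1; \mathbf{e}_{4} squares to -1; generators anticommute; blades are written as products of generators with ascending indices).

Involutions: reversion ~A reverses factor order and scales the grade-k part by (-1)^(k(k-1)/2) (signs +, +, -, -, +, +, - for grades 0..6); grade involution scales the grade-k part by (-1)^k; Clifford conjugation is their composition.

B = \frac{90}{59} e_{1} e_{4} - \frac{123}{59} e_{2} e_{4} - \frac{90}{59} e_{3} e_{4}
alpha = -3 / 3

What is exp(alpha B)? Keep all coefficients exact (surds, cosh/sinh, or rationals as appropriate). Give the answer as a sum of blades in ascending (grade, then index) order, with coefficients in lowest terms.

B^2 term by term: the squares give (\frac{90}{59})^2*(e_{1} e_{4})^2 + (-\frac{123}{59})^2*(e_{2} e_{4})^2 + (-\frac{90}{59})^2*(e_{3} e_{4})^2 = \frac{8100}{3481}*(+1) + \frac{15129}{3481}*(+1) + \frac{8100}{3481}*(+1) = 9 (each basis 2-blade squares to minus the product of its generators' squares); cross terms between blades sharing an index anticommute and cancel. So B^2 = 9.
B^2 = 9 — hyperbolic case — the even/odd split gives cosh and sinh: l = 3, alpha*l = -3, so exp(alpha B) = cosh(-3) + (sinh(-3)/3)*B = \cosh{\left(3 \right)} + (- \frac{\sinh{\left(3 \right)}}{3})*B.
Answer: \cosh{\left(3 \right)} - \frac{30 \sinh{\left(3 \right)}}{59} e_{1} e_{4} + \frac{41 \sinh{\left(3 \right)}}{59} e_{2} e_{4} + \frac{30 \sinh{\left(3 \right)}}{59} e_{3} e_{4}


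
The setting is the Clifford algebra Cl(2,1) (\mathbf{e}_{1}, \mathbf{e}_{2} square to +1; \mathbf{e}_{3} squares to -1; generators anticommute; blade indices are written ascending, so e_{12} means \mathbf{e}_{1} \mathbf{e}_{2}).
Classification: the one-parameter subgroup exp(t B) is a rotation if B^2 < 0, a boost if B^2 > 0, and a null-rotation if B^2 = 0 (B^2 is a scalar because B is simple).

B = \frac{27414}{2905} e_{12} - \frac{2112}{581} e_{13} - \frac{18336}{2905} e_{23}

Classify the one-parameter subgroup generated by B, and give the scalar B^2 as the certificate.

B^2 term by term: the squares give (\frac{27414}{2905})^2*(e_{12})^2 + (-\frac{2112}{581})^2*(e_{13})^2 + (-\frac{18336}{2905})^2*(e_{23})^2 = \frac{751527396}{8439025}*(-1) + \frac{4460544}{337561}*(+1) + \frac{336208896}{8439025}*(+1) = -36 (each basis 2-blade squares to minus the product of its generators' squares); cross terms between blades sharing an index anticommute and cancel. So B^2 = -36.
Answer: rotation, certificate B^2 = -36. The class reads off the invariant scalar -36 directly.


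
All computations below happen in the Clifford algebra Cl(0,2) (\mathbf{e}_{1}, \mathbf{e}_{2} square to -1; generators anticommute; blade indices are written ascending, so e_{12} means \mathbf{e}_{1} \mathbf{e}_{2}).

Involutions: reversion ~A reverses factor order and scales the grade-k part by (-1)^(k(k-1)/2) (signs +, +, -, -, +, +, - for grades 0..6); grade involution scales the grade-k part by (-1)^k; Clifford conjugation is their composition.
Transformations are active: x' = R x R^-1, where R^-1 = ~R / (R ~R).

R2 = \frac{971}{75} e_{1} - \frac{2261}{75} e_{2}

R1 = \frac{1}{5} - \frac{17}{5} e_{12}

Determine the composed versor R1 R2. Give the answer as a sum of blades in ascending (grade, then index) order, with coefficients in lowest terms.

Distribute over the terms of R1 (each basis-blade product reordered to ascending indices, repeated generators contracted through their squares):
(\frac{1}{5}) R2 = \frac{971}{375} e_{1} - \frac{2261}{375} e_{2}
(-\frac{17}{5} e_{12}) R2 = -\frac{38437}{375} e_{1} - \frac{16507}{375} e_{2}
Summing the partial products and collecting blades:
Answer: -\frac{37466}{375} e_{1} - \frac{6256}{125} e_{2}


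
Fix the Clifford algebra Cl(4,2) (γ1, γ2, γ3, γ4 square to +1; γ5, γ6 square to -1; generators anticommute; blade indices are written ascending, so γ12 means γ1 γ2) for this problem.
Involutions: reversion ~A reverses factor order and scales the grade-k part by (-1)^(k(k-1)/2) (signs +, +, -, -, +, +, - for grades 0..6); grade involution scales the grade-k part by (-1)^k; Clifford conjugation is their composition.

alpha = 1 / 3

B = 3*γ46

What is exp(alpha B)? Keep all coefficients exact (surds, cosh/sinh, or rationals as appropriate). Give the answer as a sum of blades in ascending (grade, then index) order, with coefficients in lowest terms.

B^2 = (3)^2*(γ46)^2 = 9*(+1) = 9 (a basis 2-blade squares to minus the product of its generators' squares).
B^2 = 9 — hyperbolic case — the even/odd split gives cosh and sinh: l = 3, alpha*l = 1, so exp(alpha B) = cosh(1) + (sinh(1)/3)*B = cosh(1) + (sinh(1)/3)*B.
Answer: cosh(1) + sinh(1)*γ46


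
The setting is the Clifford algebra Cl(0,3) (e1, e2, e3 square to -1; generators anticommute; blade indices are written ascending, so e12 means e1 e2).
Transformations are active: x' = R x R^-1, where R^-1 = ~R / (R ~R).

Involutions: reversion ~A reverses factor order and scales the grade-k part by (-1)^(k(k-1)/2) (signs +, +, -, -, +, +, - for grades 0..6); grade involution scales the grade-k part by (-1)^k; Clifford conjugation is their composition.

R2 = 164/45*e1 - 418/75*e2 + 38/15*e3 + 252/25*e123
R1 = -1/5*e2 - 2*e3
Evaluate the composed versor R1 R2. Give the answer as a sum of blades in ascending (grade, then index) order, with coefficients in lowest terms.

Distribute over the terms of R1 (each basis-blade product reordered to ascending indices, repeated generators contracted through their squares):
(-1/5*e2) R2 = -418/375 + 164/225*e12 - 252/125*e13 - 38/75*e23
(-2*e3) R2 = 76/15 + 504/25*e12 + 328/45*e13 - 836/75*e23
Summing the partial products and collecting blades:
Answer: 494/125 + 188/9*e12 + 5932/1125*e13 - 874/75*e23


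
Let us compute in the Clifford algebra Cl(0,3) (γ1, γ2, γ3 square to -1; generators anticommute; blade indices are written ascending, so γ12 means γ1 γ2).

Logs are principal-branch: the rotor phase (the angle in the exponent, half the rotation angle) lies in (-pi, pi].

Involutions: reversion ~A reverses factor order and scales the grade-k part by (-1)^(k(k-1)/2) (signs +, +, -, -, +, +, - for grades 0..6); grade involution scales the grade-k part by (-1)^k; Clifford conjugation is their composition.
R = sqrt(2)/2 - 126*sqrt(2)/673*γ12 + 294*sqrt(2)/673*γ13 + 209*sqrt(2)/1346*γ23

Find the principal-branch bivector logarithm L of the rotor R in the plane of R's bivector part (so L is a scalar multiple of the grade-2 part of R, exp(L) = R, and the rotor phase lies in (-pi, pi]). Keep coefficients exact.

The scalar part of R is sqrt(2)/2, so the principal-branch rotor phase is pinned; divide the bivector part by its sine to get the unit plane — L is the phase times that plane.
Concretely: cos(phase) = sqrt(2)/2 gives phase = ±pi/4, and since phase/sin(phase) is even the sign is immaterial: L = (phase/sin(phase)) * <R>_2 = (sqrt(2)*pi/4) * <R>_2.
Answer: -63*pi/673*γ12 + 147*pi/673*γ13 + 209*pi/2692*γ23


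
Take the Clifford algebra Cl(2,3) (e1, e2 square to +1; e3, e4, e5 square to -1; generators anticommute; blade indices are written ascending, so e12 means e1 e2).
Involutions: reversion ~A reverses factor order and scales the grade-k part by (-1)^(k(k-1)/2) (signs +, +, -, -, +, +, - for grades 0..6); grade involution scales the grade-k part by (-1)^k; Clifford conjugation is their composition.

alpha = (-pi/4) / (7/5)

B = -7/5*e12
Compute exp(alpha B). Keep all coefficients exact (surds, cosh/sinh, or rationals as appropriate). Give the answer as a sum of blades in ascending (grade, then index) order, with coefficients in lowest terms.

B^2 = (-7/5)^2*(e12)^2 = 49/25*(-1) = -49/25 (a basis 2-blade squares to minus the product of its generators' squares).
B^2 = -49/25 — the series telescopes trigonometrically here: l = 7/5, alpha*l = -pi/4, so exp(alpha B) = cos(-pi/4) + (sin(-pi/4)/(7/5))*B = sqrt(2)/2 + (-5*sqrt(2)/14)*B.
Answer: sqrt(2)/2 + sqrt(2)/2*e12


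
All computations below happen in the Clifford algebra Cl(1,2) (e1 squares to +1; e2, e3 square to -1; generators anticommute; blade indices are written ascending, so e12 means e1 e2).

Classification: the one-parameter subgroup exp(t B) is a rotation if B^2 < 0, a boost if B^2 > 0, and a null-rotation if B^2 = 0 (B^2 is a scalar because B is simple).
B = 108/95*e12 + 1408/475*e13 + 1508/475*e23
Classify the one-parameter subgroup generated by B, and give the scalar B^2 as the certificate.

B^2 term by term: the squares give (108/95)^2*(e12)^2 + (1408/475)^2*(e13)^2 + (1508/475)^2*(e23)^2 = 11664/9025*(+1) + 1982464/225625*(+1) + 2274064/225625*(-1) = 0 (each basis 2-blade squares to minus the product of its generators' squares); cross terms between blades sharing an index anticommute and cancel. So B^2 = 0.
Answer: null-rotation, certificate B^2 = 0. One invariant decides it: the square 0 survives every conjugation, and its sign is exactly the classification.
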